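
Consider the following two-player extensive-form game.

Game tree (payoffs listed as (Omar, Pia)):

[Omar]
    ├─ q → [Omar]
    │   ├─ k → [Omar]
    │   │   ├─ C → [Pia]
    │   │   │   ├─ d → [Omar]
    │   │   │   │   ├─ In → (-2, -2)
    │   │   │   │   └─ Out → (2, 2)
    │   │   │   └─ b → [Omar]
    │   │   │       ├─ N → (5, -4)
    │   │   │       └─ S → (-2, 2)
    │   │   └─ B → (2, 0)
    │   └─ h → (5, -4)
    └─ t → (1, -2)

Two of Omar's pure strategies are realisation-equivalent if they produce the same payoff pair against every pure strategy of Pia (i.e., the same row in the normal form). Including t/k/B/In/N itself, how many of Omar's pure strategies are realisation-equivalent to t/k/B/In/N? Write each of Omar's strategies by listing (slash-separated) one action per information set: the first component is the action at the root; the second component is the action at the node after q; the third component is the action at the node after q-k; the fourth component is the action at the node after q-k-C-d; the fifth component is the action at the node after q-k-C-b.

16

Row for t/k/B/In/N (columns d, b): (1,-2) (1,-2).
Under t/k/B/In/N, Omar's choice at the node after q and at the node after q-k and at the node after q-k-C-d and at the node after q-k-C-b can never be reached regardless of what Pia does, so varying those choices leaves every outcome unchanged.
Holding the reachable choices fixed and varying the unreachable ones freely already gives 2 × 2 × 2 × 2 = 16 equivalent strategies.
No other strategy reproduces this row, so those 16 are the full class: t/k/C/In/N, t/k/C/In/S, t/k/C/Out/N, t/k/C/Out/S, t/k/B/In/N, t/k/B/In/S, t/k/B/Out/N, t/k/B/Out/S, t/h/C/In/N, t/h/C/In/S, t/h/C/Out/N, t/h/C/Out/S, t/h/B/In/N, t/h/B/In/S, t/h/B/Out/N, t/h/B/Out/S.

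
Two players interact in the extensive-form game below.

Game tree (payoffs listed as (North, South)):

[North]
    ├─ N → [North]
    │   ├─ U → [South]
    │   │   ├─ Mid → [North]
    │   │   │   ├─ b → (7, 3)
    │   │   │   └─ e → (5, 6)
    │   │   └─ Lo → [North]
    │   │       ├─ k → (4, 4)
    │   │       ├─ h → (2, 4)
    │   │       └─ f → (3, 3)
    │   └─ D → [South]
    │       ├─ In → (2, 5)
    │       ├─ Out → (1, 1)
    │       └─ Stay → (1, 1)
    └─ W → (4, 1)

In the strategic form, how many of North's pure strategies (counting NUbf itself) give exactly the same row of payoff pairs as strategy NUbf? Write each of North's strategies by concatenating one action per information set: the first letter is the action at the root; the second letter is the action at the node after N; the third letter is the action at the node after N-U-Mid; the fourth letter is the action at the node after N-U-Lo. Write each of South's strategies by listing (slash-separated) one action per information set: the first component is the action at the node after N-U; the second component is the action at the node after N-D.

Row for NUbf (columns Mid/In, Mid/Out, Mid/Stay, Lo/In, Lo/Out, Lo/Stay): (7,3) (7,3) (7,3) (3,3) (3,3) (3,3).
Every one of North's information sets is on the play path for some reply by South when North follows NUbf.
Changing the action at any of them therefore changes at least one column, so only NUbf itself gives this row.

1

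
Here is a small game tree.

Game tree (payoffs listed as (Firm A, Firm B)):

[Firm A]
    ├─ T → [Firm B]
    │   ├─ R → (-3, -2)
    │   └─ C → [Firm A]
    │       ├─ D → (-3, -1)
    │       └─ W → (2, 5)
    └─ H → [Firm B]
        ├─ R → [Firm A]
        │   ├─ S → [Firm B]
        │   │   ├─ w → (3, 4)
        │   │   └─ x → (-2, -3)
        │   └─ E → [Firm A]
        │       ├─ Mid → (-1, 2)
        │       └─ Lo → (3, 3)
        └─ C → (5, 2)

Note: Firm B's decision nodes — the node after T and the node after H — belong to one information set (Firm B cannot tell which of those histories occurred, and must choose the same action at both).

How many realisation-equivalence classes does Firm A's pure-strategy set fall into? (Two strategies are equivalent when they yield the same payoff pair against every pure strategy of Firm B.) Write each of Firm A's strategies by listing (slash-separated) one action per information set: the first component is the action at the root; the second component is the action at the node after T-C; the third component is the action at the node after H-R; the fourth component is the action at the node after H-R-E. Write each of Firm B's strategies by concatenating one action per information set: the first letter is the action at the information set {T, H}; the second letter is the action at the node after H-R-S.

5

Firm A has 16 pure strategies: T/D/S/Mid, T/D/S/Lo, T/D/E/Mid, T/D/E/Lo, T/W/S/Mid, T/W/S/Lo, T/W/E/Mid, T/W/E/Lo, H/D/S/Mid, H/D/S/Lo, H/D/E/Mid, H/D/E/Lo, H/W/S/Mid, H/W/S/Lo, H/W/E/Mid, H/W/E/Lo. Columns: Rw, Rx, Cw, Cx.
{T/D/S/Mid, T/D/S/Lo, T/D/E/Mid, T/D/E/Lo} → row (-3,-2) (-3,-2) (-3,-1) (-3,-1)
{T/W/S/Mid, T/W/S/Lo, T/W/E/Mid, T/W/E/Lo} → row (-3,-2) (-3,-2) (2,5) (2,5)
{H/D/S/Mid, H/D/S/Lo, H/W/S/Mid, H/W/S/Lo} → row (3,4) (-2,-3) (5,2) (5,2)
{H/D/E/Mid, H/W/E/Mid} → row (-1,2) (-1,2) (5,2) (5,2)
{H/D/E/Lo, H/W/E/Lo} → row (3,3) (3,3) (5,2) (5,2)
That's 5 distinct rows out of 16 strategies.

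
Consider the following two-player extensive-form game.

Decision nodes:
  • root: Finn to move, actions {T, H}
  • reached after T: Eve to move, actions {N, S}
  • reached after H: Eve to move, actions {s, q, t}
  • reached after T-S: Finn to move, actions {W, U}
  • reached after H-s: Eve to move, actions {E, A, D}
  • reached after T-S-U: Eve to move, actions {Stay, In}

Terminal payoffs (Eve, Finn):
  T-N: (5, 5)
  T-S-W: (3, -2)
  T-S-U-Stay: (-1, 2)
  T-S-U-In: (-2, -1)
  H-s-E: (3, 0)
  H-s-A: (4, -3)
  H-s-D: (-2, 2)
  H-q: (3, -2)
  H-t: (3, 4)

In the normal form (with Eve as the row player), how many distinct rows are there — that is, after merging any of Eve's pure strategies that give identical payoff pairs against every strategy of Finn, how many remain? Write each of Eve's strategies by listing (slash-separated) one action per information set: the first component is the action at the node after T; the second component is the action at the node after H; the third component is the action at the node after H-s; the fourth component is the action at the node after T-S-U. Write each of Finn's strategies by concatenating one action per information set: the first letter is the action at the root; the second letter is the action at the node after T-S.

Eve has 36 pure strategies: N/s/E/Stay, N/s/E/In, N/s/A/Stay, N/s/A/In, N/s/D/Stay, N/s/D/In, N/q/E/Stay, N/q/E/In, N/q/A/Stay, N/q/A/In, N/q/D/Stay, N/q/D/In, N/t/E/Stay, N/t/E/In, N/t/A/Stay, N/t/A/In, N/t/D/Stay, N/t/D/In, S/s/E/Stay, S/s/E/In, S/s/A/Stay, S/s/A/In, S/s/D/Stay, S/s/D/In, S/q/E/Stay, S/q/E/In, S/q/A/Stay, S/q/A/In, S/q/D/Stay, S/q/D/In, S/t/E/Stay, S/t/E/In, S/t/A/Stay, S/t/A/In, S/t/D/Stay, S/t/D/In. Columns: TW, TU, HW, HU.
{N/s/E/Stay, N/s/E/In} → row (5,5) (5,5) (3,0) (3,0)
{N/s/A/Stay, N/s/A/In} → row (5,5) (5,5) (4,-3) (4,-3)
{N/s/D/Stay, N/s/D/In} → row (5,5) (5,5) (-2,2) (-2,2)
{N/q/E/Stay, N/q/E/In, N/q/A/Stay, N/q/A/In, N/q/D/Stay, N/q/D/In} → row (5,5) (5,5) (3,-2) (3,-2)
{N/t/E/Stay, N/t/E/In, N/t/A/Stay, N/t/A/In, N/t/D/Stay, N/t/D/In} → row (5,5) (5,5) (3,4) (3,4)
{S/s/E/Stay} → row (3,-2) (-1,2) (3,0) (3,0)
{S/s/E/In} → row (3,-2) (-2,-1) (3,0) (3,0)
{S/s/A/Stay} → row (3,-2) (-1,2) (4,-3) (4,-3)
{S/s/A/In} → row (3,-2) (-2,-1) (4,-3) (4,-3)
{S/s/D/Stay} → row (3,-2) (-1,2) (-2,2) (-2,2)
{S/s/D/In} → row (3,-2) (-2,-1) (-2,2) (-2,2)
{S/q/E/Stay, S/q/A/Stay, S/q/D/Stay} → row (3,-2) (-1,2) (3,-2) (3,-2)
{S/q/E/In, S/q/A/In, S/q/D/In} → row (3,-2) (-2,-1) (3,-2) (3,-2)
{S/t/E/Stay, S/t/A/Stay, S/t/D/Stay} → row (3,-2) (-1,2) (3,4) (3,4)
{S/t/E/In, S/t/A/In, S/t/D/In} → row (3,-2) (-2,-1) (3,4) (3,4)
That's 15 distinct rows out of 36 strategies.

15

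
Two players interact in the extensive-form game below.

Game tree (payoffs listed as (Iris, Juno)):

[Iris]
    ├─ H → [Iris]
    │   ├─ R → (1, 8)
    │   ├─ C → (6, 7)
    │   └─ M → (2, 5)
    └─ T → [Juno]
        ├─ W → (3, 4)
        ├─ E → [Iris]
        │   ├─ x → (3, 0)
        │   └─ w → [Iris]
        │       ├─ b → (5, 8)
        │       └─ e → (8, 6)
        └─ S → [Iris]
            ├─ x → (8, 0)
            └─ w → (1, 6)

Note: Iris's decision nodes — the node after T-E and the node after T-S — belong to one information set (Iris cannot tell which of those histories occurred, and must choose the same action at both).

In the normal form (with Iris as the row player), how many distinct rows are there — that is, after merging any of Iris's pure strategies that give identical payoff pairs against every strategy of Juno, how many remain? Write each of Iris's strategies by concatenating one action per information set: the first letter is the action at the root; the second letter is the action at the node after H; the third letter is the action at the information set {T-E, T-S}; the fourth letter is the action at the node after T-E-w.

6

Iris has 24 pure strategies: HRxb, HRxe, HRwb, HRwe, HCxb, HCxe, HCwb, HCwe, HMxb, HMxe, HMwb, HMwe, TRxb, TRxe, TRwb, TRwe, TCxb, TCxe, TCwb, TCwe, TMxb, TMxe, TMwb, TMwe. Columns: W, E, S.
{HRxb, HRxe, HRwb, HRwe} → row (1,8) (1,8) (1,8)
{HCxb, HCxe, HCwb, HCwe} → row (6,7) (6,7) (6,7)
{HMxb, HMxe, HMwb, HMwe} → row (2,5) (2,5) (2,5)
{TRxb, TRxe, TCxb, TCxe, TMxb, TMxe} → row (3,4) (3,0) (8,0)
{TRwb, TCwb, TMwb} → row (3,4) (5,8) (1,6)
{TRwe, TCwe, TMwe} → row (3,4) (8,6) (1,6)
That's 6 distinct rows out of 24 strategies.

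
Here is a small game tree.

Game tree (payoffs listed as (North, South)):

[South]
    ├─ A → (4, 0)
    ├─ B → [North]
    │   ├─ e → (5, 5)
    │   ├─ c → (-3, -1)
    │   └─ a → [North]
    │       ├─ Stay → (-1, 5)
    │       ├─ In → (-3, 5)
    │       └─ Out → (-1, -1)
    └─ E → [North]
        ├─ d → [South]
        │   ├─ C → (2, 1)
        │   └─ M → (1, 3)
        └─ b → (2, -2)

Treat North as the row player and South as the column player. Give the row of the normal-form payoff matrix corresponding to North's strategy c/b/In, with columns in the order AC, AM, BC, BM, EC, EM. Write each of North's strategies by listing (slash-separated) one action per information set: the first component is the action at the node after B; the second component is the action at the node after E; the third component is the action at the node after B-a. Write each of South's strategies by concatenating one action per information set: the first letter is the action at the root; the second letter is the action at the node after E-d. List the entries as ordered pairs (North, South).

vs AC: South plays A → (4, 0)
vs AM: South plays A → (4, 0)
vs BC: South plays B → North plays c at [B] → (-3, -1)
vs BM: South plays B → North plays c at [B] → (-3, -1)
vs EC: South plays E → North plays b at [E] → (2, -2)
vs EM: South plays E → North plays b at [E] → (2, -2)

(4,0) (4,0) (-3,-1) (-3,-1) (2,-2) (2,-2)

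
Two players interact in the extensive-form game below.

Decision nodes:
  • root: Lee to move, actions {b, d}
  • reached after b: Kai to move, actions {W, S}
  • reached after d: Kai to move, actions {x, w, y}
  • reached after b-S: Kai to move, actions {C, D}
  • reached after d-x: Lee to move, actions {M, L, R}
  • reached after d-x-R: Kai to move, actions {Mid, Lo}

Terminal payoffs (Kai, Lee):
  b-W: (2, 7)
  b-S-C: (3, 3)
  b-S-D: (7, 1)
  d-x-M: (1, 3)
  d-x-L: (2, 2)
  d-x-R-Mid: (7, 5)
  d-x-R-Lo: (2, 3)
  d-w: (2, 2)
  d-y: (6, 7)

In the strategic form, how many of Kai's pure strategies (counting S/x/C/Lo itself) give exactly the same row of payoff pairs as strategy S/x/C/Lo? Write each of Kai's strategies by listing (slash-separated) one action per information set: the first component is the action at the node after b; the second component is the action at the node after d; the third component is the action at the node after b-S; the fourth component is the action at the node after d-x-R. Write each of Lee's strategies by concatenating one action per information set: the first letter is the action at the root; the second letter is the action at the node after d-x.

1

Row for S/x/C/Lo (columns bM, bL, bR, dM, dL, dR): (3,3) (3,3) (3,3) (1,3) (2,2) (2,3).
Every one of Kai's information sets is on the play path for some reply by Lee when Kai follows S/x/C/Lo.
Changing the action at any of them therefore changes at least one column, so only S/x/C/Lo itself gives this row.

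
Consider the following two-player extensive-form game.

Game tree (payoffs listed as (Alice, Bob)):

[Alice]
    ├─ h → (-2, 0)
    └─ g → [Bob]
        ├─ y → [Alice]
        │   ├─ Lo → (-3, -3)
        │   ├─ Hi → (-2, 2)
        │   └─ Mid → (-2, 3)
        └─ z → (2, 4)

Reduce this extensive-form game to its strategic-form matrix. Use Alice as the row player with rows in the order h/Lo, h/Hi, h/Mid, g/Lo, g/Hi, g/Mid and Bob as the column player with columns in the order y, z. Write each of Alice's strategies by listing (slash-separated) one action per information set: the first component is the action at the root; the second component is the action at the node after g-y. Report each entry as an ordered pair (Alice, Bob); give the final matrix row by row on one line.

Row h/Lo: y→(-2,0), z→(-2,0)
Row h/Hi: y→(-2,0), z→(-2,0)
Row h/Mid: y→(-2,0), z→(-2,0)
Row g/Lo: y→(-3,-3), z→(2,4)
Row g/Hi: y→(-2,2), z→(2,4)
Row g/Mid: y→(-2,3), z→(2,4)

h/Lo: (-2,0) (-2,0) | h/Hi: (-2,0) (-2,0) | h/Mid: (-2,0) (-2,0) | g/Lo: (-3,-3) (2,4) | g/Hi: (-2,2) (2,4) | g/Mid: (-2,3) (2,4)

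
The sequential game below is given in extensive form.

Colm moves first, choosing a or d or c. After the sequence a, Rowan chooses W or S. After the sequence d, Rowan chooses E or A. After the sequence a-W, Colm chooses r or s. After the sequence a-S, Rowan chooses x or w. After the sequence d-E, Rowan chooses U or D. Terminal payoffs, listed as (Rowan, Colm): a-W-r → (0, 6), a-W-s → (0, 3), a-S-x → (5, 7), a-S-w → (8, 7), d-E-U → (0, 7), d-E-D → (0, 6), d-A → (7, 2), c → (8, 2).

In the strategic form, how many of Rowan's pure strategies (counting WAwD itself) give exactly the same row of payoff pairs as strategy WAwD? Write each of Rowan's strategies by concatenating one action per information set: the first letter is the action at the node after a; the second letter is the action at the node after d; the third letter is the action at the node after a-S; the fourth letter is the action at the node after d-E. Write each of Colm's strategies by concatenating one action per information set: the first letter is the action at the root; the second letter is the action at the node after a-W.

4

Row for WAwD (columns ar, as, dr, ds, cr, cs): (0,6) (0,3) (7,2) (7,2) (8,2) (8,2).
Under WAwD, Rowan's choice at the node after a-S and at the node after d-E can never be reached regardless of what Colm does, so varying those choices leaves every outcome unchanged.
Holding the reachable choices fixed and varying the unreachable ones freely already gives 2 × 2 = 4 equivalent strategies.
No other strategy reproduces this row, so those 4 are the full class: WAxU, WAxD, WAwU, WAwD.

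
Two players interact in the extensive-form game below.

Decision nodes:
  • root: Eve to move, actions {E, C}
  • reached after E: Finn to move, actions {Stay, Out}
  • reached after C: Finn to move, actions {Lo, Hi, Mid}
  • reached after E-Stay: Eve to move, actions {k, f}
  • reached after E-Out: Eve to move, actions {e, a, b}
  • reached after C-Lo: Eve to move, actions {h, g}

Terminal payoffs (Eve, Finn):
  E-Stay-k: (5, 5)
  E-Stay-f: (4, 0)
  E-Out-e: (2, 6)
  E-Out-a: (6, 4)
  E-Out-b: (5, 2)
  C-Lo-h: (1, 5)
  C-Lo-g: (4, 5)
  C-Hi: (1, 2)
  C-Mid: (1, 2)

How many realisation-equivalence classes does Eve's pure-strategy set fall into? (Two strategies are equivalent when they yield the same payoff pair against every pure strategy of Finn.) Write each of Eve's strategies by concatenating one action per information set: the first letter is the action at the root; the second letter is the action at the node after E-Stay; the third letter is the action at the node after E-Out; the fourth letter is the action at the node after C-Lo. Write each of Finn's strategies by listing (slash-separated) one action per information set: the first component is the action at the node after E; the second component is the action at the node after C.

8

Eve has 24 pure strategies: Ekeh, Ekeg, Ekah, Ekag, Ekbh, Ekbg, Efeh, Efeg, Efah, Efag, Efbh, Efbg, Ckeh, Ckeg, Ckah, Ckag, Ckbh, Ckbg, Cfeh, Cfeg, Cfah, Cfag, Cfbh, Cfbg. Columns: Stay/Lo, Stay/Hi, Stay/Mid, Out/Lo, Out/Hi, Out/Mid.
{Ekeh, Ekeg} → row (5,5) (5,5) (5,5) (2,6) (2,6) (2,6)
{Ekah, Ekag} → row (5,5) (5,5) (5,5) (6,4) (6,4) (6,4)
{Ekbh, Ekbg} → row (5,5) (5,5) (5,5) (5,2) (5,2) (5,2)
{Efeh, Efeg} → row (4,0) (4,0) (4,0) (2,6) (2,6) (2,6)
{Efah, Efag} → row (4,0) (4,0) (4,0) (6,4) (6,4) (6,4)
{Efbh, Efbg} → row (4,0) (4,0) (4,0) (5,2) (5,2) (5,2)
{Ckeh, Ckah, Ckbh, Cfeh, Cfah, Cfbh} → row (1,5) (1,2) (1,2) (1,5) (1,2) (1,2)
{Ckeg, Ckag, Ckbg, Cfeg, Cfag, Cfbg} → row (4,5) (1,2) (1,2) (4,5) (1,2) (1,2)
That's 8 distinct rows out of 24 strategies.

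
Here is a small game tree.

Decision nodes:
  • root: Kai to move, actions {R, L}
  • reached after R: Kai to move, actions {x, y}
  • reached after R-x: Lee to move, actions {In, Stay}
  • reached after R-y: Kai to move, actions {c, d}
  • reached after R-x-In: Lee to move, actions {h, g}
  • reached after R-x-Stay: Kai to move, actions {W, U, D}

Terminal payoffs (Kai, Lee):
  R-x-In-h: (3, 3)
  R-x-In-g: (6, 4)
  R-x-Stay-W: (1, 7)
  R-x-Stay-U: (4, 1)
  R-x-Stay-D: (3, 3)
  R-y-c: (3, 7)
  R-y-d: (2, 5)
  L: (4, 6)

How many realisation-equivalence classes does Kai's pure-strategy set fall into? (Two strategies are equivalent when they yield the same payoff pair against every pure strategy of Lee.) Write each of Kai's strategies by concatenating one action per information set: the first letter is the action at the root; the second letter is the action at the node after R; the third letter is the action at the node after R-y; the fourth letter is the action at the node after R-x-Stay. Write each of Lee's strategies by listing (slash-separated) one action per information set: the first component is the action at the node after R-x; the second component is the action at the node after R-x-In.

Kai has 24 pure strategies: RxcW, RxcU, RxcD, RxdW, RxdU, RxdD, RycW, RycU, RycD, RydW, RydU, RydD, LxcW, LxcU, LxcD, LxdW, LxdU, LxdD, LycW, LycU, LycD, LydW, LydU, LydD. Columns: In/h, In/g, Stay/h, Stay/g.
{RxcW, RxdW} → row (3,3) (6,4) (1,7) (1,7)
{RxcU, RxdU} → row (3,3) (6,4) (4,1) (4,1)
{RxcD, RxdD} → row (3,3) (6,4) (3,3) (3,3)
{RycW, RycU, RycD} → row (3,7) (3,7) (3,7) (3,7)
{RydW, RydU, RydD} → row (2,5) (2,5) (2,5) (2,5)
{LxcW, LxcU, LxcD, LxdW, LxdU, LxdD, LycW, LycU, LycD, LydW, LydU, LydD} → row (4,6) (4,6) (4,6) (4,6)
That's 6 distinct rows out of 24 strategies.

6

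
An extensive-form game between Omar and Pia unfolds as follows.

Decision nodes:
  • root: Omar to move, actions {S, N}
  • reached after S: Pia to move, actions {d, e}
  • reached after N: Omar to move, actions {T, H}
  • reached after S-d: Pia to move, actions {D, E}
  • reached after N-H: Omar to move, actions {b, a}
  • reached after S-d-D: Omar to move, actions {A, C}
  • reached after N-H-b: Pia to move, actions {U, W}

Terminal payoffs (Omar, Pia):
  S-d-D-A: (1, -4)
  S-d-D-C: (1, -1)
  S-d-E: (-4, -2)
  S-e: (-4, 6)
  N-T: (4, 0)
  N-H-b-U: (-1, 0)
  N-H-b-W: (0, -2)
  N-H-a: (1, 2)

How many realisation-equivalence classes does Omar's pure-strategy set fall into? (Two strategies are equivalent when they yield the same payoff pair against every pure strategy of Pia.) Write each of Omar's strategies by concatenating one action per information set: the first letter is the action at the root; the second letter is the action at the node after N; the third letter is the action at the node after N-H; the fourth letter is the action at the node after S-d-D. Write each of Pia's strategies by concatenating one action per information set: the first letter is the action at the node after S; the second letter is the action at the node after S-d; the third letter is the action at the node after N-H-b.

Omar has 16 pure strategies: STbA, STbC, STaA, STaC, SHbA, SHbC, SHaA, SHaC, NTbA, NTbC, NTaA, NTaC, NHbA, NHbC, NHaA, NHaC. Columns: dDU, dDW, dEU, dEW, eDU, eDW, eEU, eEW.
{STbA, STaA, SHbA, SHaA} → row (1,-4) (1,-4) (-4,-2) (-4,-2) (-4,6) (-4,6) (-4,6) (-4,6)
{STbC, STaC, SHbC, SHaC} → row (1,-1) (1,-1) (-4,-2) (-4,-2) (-4,6) (-4,6) (-4,6) (-4,6)
{NTbA, NTbC, NTaA, NTaC} → row (4,0) (4,0) (4,0) (4,0) (4,0) (4,0) (4,0) (4,0)
{NHbA, NHbC} → row (-1,0) (0,-2) (-1,0) (0,-2) (-1,0) (0,-2) (-1,0) (0,-2)
{NHaA, NHaC} → row (1,2) (1,2) (1,2) (1,2) (1,2) (1,2) (1,2) (1,2)
That's 5 distinct rows out of 16 strategies.

5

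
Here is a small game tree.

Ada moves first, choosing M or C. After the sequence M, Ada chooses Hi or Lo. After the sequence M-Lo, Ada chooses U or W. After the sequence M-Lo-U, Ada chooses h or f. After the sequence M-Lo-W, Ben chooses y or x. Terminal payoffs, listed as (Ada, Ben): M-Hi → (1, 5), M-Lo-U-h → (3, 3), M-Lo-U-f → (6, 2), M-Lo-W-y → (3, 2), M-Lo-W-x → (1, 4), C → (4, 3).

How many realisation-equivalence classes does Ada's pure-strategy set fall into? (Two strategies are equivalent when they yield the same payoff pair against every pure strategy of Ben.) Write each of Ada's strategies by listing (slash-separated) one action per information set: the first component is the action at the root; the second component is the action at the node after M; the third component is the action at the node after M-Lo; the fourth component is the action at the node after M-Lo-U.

5

Ada has 16 pure strategies: M/Hi/U/h, M/Hi/U/f, M/Hi/W/h, M/Hi/W/f, M/Lo/U/h, M/Lo/U/f, M/Lo/W/h, M/Lo/W/f, C/Hi/U/h, C/Hi/U/f, C/Hi/W/h, C/Hi/W/f, C/Lo/U/h, C/Lo/U/f, C/Lo/W/h, C/Lo/W/f. Columns: y, x.
{M/Hi/U/h, M/Hi/U/f, M/Hi/W/h, M/Hi/W/f} → row (1,5) (1,5)
{M/Lo/U/h} → row (3,3) (3,3)
{M/Lo/U/f} → row (6,2) (6,2)
{M/Lo/W/h, M/Lo/W/f} → row (3,2) (1,4)
{C/Hi/U/h, C/Hi/U/f, C/Hi/W/h, C/Hi/W/f, C/Lo/U/h, C/Lo/U/f, C/Lo/W/h, C/Lo/W/f} → row (4,3) (4,3)
That's 5 distinct rows out of 16 strategies.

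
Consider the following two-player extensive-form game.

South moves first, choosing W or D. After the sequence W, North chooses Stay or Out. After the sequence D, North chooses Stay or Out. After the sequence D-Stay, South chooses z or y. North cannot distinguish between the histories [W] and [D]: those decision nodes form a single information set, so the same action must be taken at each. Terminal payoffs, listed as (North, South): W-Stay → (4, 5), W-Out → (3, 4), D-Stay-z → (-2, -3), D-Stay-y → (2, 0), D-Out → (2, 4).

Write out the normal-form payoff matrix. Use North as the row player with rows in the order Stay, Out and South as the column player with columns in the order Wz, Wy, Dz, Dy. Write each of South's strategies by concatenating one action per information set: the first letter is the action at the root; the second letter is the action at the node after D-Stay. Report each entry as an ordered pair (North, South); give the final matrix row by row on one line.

Row Stay: Wz→(4,5), Wy→(4,5), Dz→(-2,-3), Dy→(2,0)
Row Out: Wz→(3,4), Wy→(3,4), Dz→(2,4), Dy→(2,4)

Stay: (4,5) (4,5) (-2,-3) (2,0) | Out: (3,4) (3,4) (2,4) (2,4)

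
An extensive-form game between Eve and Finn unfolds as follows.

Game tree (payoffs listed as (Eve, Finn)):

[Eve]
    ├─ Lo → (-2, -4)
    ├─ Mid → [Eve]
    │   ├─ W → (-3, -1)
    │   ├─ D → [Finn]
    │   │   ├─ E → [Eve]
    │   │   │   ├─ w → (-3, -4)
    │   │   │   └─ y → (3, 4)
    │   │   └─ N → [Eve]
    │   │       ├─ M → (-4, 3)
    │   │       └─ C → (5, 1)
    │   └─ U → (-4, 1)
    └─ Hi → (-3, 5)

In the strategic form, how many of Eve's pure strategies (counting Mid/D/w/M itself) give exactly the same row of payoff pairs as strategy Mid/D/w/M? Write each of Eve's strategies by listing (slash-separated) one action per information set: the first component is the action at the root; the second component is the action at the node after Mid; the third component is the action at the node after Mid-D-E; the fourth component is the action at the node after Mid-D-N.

1

Row for Mid/D/w/M (columns E, N): (-3,-4) (-4,3).
Every one of Eve's information sets is on the play path for some reply by Finn when Eve follows Mid/D/w/M.
Changing the action at any of them therefore changes at least one column, so only Mid/D/w/M itself gives this row.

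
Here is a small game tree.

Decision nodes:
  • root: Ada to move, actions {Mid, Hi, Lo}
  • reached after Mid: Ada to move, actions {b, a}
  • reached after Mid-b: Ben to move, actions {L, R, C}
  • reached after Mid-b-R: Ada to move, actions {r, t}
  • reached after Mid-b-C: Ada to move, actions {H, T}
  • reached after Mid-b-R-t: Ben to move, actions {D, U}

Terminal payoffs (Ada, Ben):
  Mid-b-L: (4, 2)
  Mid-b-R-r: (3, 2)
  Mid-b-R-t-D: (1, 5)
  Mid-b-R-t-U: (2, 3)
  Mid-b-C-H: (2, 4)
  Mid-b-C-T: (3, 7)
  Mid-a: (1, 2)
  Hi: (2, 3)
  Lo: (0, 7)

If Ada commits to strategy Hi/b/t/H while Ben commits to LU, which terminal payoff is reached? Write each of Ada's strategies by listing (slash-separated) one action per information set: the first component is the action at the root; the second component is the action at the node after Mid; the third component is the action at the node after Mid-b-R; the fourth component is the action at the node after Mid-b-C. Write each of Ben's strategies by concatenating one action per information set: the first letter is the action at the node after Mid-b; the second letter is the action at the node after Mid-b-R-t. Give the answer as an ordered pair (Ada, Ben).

(2, 3)

Trace the play path from the root:
  Ada plays Hi
→ terminal payoff (2, 3).
(Ada's choice at the node after Mid is never reached on this path, so it doesn't affect the outcome.)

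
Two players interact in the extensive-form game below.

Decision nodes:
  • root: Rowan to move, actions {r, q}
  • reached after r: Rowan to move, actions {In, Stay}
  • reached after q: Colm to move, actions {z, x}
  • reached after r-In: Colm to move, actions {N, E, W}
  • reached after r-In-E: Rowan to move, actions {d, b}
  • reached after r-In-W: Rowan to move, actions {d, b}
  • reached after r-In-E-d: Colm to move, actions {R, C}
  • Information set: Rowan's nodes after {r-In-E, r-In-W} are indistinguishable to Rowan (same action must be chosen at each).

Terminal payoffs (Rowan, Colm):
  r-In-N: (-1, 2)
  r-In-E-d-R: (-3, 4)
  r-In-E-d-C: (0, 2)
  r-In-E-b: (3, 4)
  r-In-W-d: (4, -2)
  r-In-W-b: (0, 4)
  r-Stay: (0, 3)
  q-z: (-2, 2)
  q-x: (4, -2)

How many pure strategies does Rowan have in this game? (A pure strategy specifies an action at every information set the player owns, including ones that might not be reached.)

Rowan owns the root with actions {r, q} — two choices.
Rowan owns the node after r with actions {In, Stay} — two choices.
Rowan owns the information set {r-In-E, r-In-W} with actions {d, b} — two choices.
A pure strategy fixes one action at each information set independently, so the count is the product 2 × 2 × 2 = 8.

8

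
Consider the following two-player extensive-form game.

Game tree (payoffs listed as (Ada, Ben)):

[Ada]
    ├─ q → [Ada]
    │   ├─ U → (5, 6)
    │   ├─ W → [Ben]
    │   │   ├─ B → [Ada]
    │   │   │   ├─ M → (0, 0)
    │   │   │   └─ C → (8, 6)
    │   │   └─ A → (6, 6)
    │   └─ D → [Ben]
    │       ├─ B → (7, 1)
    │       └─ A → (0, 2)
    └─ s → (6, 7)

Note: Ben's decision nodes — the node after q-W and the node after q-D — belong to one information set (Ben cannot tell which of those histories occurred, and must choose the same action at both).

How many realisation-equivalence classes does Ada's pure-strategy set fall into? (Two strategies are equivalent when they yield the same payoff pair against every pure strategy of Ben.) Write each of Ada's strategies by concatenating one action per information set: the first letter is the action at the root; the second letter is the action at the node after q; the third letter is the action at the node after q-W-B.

5

Ada has 12 pure strategies: qUM, qUC, qWM, qWC, qDM, qDC, sUM, sUC, sWM, sWC, sDM, sDC. Columns: B, A.
{qUM, qUC} → row (5,6) (5,6)
{qWM} → row (0,0) (6,6)
{qWC} → row (8,6) (6,6)
{qDM, qDC} → row (7,1) (0,2)
{sUM, sUC, sWM, sWC, sDM, sDC} → row (6,7) (6,7)
That's 5 distinct rows out of 12 strategies.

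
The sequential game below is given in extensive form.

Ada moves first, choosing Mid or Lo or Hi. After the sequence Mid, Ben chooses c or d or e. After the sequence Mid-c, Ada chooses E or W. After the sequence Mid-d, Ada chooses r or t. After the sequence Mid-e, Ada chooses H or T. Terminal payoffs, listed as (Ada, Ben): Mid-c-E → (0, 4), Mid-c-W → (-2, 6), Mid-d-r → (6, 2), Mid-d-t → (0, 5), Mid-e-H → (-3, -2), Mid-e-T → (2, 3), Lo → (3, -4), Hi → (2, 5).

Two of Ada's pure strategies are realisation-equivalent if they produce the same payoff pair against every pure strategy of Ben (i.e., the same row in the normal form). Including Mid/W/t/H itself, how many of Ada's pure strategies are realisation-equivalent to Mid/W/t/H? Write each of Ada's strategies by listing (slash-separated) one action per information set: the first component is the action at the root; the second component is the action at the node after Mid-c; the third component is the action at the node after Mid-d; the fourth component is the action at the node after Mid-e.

1

Row for Mid/W/t/H (columns c, d, e): (-2,6) (0,5) (-3,-2).
Every one of Ada's information sets is on the play path for some reply by Ben when Ada follows Mid/W/t/H.
Changing the action at any of them therefore changes at least one column, so only Mid/W/t/H itself gives this row.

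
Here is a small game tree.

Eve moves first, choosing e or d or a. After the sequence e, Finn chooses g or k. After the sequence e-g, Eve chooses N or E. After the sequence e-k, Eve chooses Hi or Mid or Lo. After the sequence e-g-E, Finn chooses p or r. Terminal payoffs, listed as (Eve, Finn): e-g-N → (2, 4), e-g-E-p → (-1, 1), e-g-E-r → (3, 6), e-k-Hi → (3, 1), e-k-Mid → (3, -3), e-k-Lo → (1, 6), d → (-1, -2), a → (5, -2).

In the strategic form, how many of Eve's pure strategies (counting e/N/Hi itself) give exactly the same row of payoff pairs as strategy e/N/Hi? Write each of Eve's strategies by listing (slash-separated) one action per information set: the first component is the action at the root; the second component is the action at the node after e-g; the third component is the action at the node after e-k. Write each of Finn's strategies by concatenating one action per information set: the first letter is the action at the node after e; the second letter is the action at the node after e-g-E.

Row for e/N/Hi (columns gp, gr, kp, kr): (2,4) (2,4) (3,1) (3,1).
Every one of Eve's information sets is on the play path for some reply by Finn when Eve follows e/N/Hi.
Changing the action at any of them therefore changes at least one column, so only e/N/Hi itself gives this row.

1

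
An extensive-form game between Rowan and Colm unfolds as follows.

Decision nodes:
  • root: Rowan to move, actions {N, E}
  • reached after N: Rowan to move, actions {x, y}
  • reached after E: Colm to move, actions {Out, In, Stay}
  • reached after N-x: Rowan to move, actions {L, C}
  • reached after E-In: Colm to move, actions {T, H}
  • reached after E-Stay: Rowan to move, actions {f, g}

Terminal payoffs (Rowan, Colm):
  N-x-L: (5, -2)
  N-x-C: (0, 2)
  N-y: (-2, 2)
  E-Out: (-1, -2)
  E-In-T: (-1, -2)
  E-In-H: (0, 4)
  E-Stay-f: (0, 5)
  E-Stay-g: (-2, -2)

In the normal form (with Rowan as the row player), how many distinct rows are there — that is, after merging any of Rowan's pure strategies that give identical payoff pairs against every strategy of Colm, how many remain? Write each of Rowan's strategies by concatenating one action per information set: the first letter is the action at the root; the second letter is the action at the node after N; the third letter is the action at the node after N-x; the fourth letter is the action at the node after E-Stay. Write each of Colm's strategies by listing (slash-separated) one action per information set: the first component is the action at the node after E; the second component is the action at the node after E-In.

Rowan has 16 pure strategies: NxLf, NxLg, NxCf, NxCg, NyLf, NyLg, NyCf, NyCg, ExLf, ExLg, ExCf, ExCg, EyLf, EyLg, EyCf, EyCg. Columns: Out/T, Out/H, In/T, In/H, Stay/T, Stay/H.
{NxLf, NxLg} → row (5,-2) (5,-2) (5,-2) (5,-2) (5,-2) (5,-2)
{NxCf, NxCg} → row (0,2) (0,2) (0,2) (0,2) (0,2) (0,2)
{NyLf, NyLg, NyCf, NyCg} → row (-2,2) (-2,2) (-2,2) (-2,2) (-2,2) (-2,2)
{ExLf, ExCf, EyLf, EyCf} → row (-1,-2) (-1,-2) (-1,-2) (0,4) (0,5) (0,5)
{ExLg, ExCg, EyLg, EyCg} → row (-1,-2) (-1,-2) (-1,-2) (0,4) (-2,-2) (-2,-2)
That's 5 distinct rows out of 16 strategies.

5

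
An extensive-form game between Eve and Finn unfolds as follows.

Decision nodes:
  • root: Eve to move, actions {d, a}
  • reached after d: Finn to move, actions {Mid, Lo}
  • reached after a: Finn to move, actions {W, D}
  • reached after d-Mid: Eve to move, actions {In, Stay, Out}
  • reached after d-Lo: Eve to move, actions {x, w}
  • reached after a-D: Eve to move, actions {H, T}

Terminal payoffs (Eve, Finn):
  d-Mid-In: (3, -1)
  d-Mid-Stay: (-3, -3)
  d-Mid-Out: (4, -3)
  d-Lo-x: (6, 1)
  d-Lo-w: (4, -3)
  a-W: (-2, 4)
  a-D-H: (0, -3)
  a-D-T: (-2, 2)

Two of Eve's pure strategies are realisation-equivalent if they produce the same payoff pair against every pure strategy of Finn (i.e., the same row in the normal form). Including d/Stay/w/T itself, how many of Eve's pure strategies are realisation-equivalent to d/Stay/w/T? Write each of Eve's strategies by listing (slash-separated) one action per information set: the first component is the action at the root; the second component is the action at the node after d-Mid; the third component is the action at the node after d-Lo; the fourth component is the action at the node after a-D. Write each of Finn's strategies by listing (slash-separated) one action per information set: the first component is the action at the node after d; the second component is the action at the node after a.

2

Row for d/Stay/w/T (columns Mid/W, Mid/D, Lo/W, Lo/D): (-3,-3) (-3,-3) (4,-3) (4,-3).
Under d/Stay/w/T, Eve's choice at the node after a-D can never be reached regardless of what Finn does, so varying those choices leaves every outcome unchanged.
Holding the reachable choices fixed and varying the unreachable one freely already gives 2 equivalent strategies.
No other strategy reproduces this row, so those 2 are the full class: d/Stay/w/H, d/Stay/w/T.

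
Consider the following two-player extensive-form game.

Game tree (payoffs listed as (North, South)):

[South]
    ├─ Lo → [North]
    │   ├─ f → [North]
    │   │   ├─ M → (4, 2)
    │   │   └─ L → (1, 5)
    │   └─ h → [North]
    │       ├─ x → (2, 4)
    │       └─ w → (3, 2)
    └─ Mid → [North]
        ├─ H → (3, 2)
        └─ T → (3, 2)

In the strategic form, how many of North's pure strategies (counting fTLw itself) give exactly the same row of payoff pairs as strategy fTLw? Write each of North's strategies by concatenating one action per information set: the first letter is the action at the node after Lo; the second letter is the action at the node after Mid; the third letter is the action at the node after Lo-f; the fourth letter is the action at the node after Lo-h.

Row for fTLw (columns Lo, Mid): (1,5) (3,2).
Under fTLw, North's choice at the node after Lo-h can never be reached regardless of what South does, so varying those choices leaves every outcome unchanged.
Holding the reachable choices fixed and varying the unreachable one freely already gives 2 equivalent strategies.
Checking the remaining rows, fHLx, fHLw also happen to give the same payoffs in every column, bringing the total to 4: fHLx, fHLw, fTLx, fTLw.

4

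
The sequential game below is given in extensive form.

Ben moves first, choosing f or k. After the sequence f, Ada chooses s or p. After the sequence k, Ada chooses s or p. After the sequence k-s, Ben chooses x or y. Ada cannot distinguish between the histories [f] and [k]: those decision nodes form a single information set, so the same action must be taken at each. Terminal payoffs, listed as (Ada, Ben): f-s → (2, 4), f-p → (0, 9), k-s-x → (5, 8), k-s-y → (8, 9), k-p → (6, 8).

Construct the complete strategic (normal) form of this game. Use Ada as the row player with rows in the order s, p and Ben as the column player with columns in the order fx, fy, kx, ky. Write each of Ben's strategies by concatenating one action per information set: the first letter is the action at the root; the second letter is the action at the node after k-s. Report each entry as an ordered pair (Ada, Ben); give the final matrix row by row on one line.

Row s: fx→(2,4), fy→(2,4), kx→(5,8), ky→(8,9)
Row p: fx→(0,9), fy→(0,9), kx→(6,8), ky→(6,8)

s: (2,4) (2,4) (5,8) (8,9) | p: (0,9) (0,9) (6,8) (6,8)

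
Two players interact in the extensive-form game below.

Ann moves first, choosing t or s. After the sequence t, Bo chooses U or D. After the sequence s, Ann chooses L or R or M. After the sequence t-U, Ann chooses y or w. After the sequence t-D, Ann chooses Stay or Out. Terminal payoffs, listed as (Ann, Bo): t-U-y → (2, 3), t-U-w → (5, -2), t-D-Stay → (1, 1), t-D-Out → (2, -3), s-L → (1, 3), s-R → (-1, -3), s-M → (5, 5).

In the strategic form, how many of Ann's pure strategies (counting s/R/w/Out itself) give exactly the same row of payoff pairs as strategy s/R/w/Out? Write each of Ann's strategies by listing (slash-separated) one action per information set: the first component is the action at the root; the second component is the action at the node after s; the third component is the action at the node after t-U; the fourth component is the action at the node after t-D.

4

Row for s/R/w/Out (columns U, D): (-1,-3) (-1,-3).
Under s/R/w/Out, Ann's choice at the node after t-U and at the node after t-D can never be reached regardless of what Bo does, so varying those choices leaves every outcome unchanged.
Holding the reachable choices fixed and varying the unreachable ones freely already gives 2 × 2 = 4 equivalent strategies.
No other strategy reproduces this row, so those 4 are the full class: s/R/y/Stay, s/R/y/Out, s/R/w/Stay, s/R/w/Out.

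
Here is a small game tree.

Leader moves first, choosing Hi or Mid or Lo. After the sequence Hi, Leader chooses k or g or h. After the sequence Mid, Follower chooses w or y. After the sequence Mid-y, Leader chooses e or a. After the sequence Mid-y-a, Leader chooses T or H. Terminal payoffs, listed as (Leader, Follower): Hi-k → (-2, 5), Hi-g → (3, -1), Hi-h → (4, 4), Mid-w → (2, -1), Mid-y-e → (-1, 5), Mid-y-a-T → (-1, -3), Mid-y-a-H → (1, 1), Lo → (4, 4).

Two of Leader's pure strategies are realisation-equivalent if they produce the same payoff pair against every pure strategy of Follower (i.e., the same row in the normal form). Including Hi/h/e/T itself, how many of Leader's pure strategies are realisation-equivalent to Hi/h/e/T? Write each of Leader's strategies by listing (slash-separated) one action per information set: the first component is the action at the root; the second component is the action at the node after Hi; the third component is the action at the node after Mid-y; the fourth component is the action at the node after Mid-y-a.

Row for Hi/h/e/T (columns w, y): (4,4) (4,4).
Under Hi/h/e/T, Leader's choice at the node after Mid-y and at the node after Mid-y-a can never be reached regardless of what Follower does, so varying those choices leaves every outcome unchanged.
Holding the reachable choices fixed and varying the unreachable ones freely already gives 2 × 2 = 4 equivalent strategies.
Checking the remaining rows, Lo/k/e/T, Lo/k/e/H, Lo/k/a/T, Lo/k/a/H, Lo/g/e/T, Lo/g/e/H, Lo/g/a/T, Lo/g/a/H, Lo/h/e/T, Lo/h/e/H, Lo/h/a/T, Lo/h/a/H also happen to give the same payoffs in every column, bringing the total to 16: Hi/h/e/T, Hi/h/e/H, Hi/h/a/T, Hi/h/a/H, Lo/k/e/T, Lo/k/e/H, Lo/k/a/T, Lo/k/a/H, Lo/g/e/T, Lo/g/e/H, Lo/g/a/T, Lo/g/a/H, Lo/h/e/T, Lo/h/e/H, Lo/h/a/T, Lo/h/a/H.

16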